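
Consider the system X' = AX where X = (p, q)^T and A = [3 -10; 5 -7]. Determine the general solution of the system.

p(t) = -C_1e^(-2t)sin(5t) + C_1e^(-2t)cos(5t) + C_2e^(-2t)sin(5t) + C_2e^(-2t)cos(5t), q(t) = C_1e^(-2t)cos(5t) + C_2e^(-2t)sin(5t)

Coefficient matrix A = [[3, -10], [5, -7]].
Characteristic polynomial det(A - λI) = λ^2 + 4λ + 29 = 0.
Eigenvalues λ = -2 ± 5i (complex conjugate pair).
For λ=-2+5i: an eigenvector is (1,1) - i(-1,0) = (1 + i, 1).
A real fundamental pair from Re and Im of e^((-2+5i)t)v: X_1 = e^(-2t)(cos(5t)·(1,1) + sin(5t)·(-1,0)), X_2 = e^(-2t)(sin(5t)·(1,1) - cos(5t)·(-1,0)).
General solution: C_1X_1 + C_2X_2.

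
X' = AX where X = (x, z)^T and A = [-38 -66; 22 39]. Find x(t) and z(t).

x(t) = 3C_1e^(6t) + 2C_2e^(-5t), z(t) = -2C_1e^(6t) - C_2e^(-5t)

Coefficient matrix A = [[-38, -66], [22, 39]].
Characteristic polynomial det(A - λI) = λ^2 - λ - 30 = 0.
Eigenvalues λ = 6, -5.
For λ=6: (A-λI) row 1 is [-44, -66], so an eigenvector is (3, -2).
For λ=-5: (A-λI) row 1 is [-33, -66], so an eigenvector is (2, -1).
General solution: C_1e^(6t)(3,-2) + C_2e^(-5t)(2,-1).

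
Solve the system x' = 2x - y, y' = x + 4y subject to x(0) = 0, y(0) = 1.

Coefficient matrix A = [[2, -1], [1, 4]].
Characteristic polynomial det(A - λI) = λ^2 - 6λ + 9 = 0.
Single eigenvalue λ = 3 with algebraic multiplicity 2.
Eigenvector v = (1,-1); generalized eigenvector w with (A-λI)w=v is (0,-1).
General solution: e^(3t)[c_1·v + c_2·(t·v + w)].
Applying x(0)=0, y(0)=1 gives c_1=0, c_2=-1.

x(t) = -te^(3t), y(t) = te^(3t) + e^(3t)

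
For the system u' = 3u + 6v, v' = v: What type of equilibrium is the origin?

unstable node

A = [[3,6],[0,1]]; det(A-λI) = λ^2 - 4λ + 3.
λ = 3, 1: both positive.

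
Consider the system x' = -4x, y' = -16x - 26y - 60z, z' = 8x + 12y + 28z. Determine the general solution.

x(t) = C_2e^(-4t), y(t) = 5C_1e^(-2t) + 2C_2e^(-4t) - 2C_3e^(4t), z(t) = -2C_1e^(-2t) - C_2e^(-4t) + C_3e^(4t)

Coefficient matrix A = [[-4, 0, 0], [-16, -26, -60], [8, 12, 28]].
det(A - λI) = 0 gives eigenvalues λ = -2, -4, 4.
For λ=-2: eigenvector (0,5,-2).
For λ=-4: eigenvector (1,2,-1).
For λ=4: eigenvector (0,-2,1).
General solution: C_1e^(-2t)(0,5,-2) + C_2e^(-4t)(1,2,-1) + C_3e^(4t)(0,-2,1).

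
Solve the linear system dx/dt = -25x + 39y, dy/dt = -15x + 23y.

x(t) = 2K_1e^(-t)sin(3t) + 3K_1e^(-t)cos(3t) + 3K_2e^(-t)sin(3t) - 2K_2e^(-t)cos(3t), y(t) = K_1e^(-t)sin(3t) + 2K_1e^(-t)cos(3t) + 2K_2e^(-t)sin(3t) - K_2e^(-t)cos(3t)

Coefficient matrix A = [[-25, 39], [-15, 23]].
Characteristic polynomial det(A - λI) = λ^2 + 2λ + 10 = 0.
Eigenvalues λ = -1 ± 3i (complex conjugate pair).
For λ=-1+3i: an eigenvector is (3,2) - i(2,1) = (3 - 2i, 2 - i).
A real fundamental pair from Re and Im of e^((-1+3i)t)v: X_1 = e^(-t)(cos(3t)·(3,2) + sin(3t)·(2,1)), X_2 = e^(-t)(sin(3t)·(3,2) - cos(3t)·(2,1)).
General solution: K_1X_1 + K_2X_2.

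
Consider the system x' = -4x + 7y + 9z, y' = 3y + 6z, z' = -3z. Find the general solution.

Coefficient matrix A = [[-4, 7, 9], [0, 3, 6], [0, 0, -3]].
det(A - λI) = 0 gives eigenvalues λ = -4, 3, -3.
For λ=-4: eigenvector (1,0,0).
For λ=3: eigenvector (1,1,0).
For λ=-3: eigenvector (2,-1,1).
General solution: K_1e^(-4t)(1,0,0) + K_2e^(3t)(1,1,0) + K_3e^(-3t)(2,-1,1).

x(t) = K_1e^(-4t) + K_2e^(3t) + 2K_3e^(-3t), y(t) = K_2e^(3t) - K_3e^(-3t), z(t) = K_3e^(-3t)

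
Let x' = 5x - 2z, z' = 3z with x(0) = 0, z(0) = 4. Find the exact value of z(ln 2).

32

A = [[5,-2],[0,3]]; eigenvalues λ = 5, 3.
Eigenvectors: (-1,0) for λ=5, (1,1) for λ=3.
From the initial condition, c_1 = 4, c_2 = 4.
z(ln 2) = (4)(2^5)(0) + (4)(2^3)(1) = 32.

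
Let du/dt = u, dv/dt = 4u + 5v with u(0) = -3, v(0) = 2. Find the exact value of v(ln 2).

A = [[1,0],[4,5]]; eigenvalues λ = 5, 1.
Eigenvectors: (0,-1) for λ=5, (1,-1) for λ=1.
From the initial condition, c_1 = 1, c_2 = -3.
v(ln 2) = (1)(2^5)(-1) + (-3)(2^1)(-1) = -26.

-26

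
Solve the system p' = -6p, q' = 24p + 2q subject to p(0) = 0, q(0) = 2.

Coefficient matrix A = [[-6, 0], [24, 2]].
Characteristic polynomial det(A - λI) = λ^2 + 4λ - 12 = 0.
Eigenvalues λ = 2, -6.
For λ=2: (A-λI) row 1 is [-8, 0], so an eigenvector is (0, -1).
For λ=-6: (A-λI) row 2 is [24, 8], so an eigenvector is (1, -3).
General solution: K_1e^(2t)(0,-1) + K_2e^(-6t)(1,-3).
Applying p(0)=0, q(0)=2 gives K_1=-2, K_2=0.

p(t) = 0, q(t) = 2e^(2t)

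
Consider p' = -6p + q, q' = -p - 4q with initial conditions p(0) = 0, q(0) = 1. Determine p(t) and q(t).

p(t) = te^(-5t), q(t) = te^(-5t) + e^(-5t)

Coefficient matrix A = [[-6, 1], [-1, -4]].
Characteristic polynomial det(A - λI) = λ^2 + 10λ + 25 = 0.
Single eigenvalue λ = -5 with algebraic multiplicity 2.
Eigenvector v = (-1,-1); generalized eigenvector w with (A-λI)w=v is (2,1).
General solution: e^(-5t)[C_1·v + C_2·(t·v + w)].
Applying p(0)=0, q(0)=1 gives C_1=-2, C_2=-1.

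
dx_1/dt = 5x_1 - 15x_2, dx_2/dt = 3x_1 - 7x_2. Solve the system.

x_1(t) = K_1e^(-t)sin(3t) - 2K_1e^(-t)cos(3t) - 2K_2e^(-t)sin(3t) - K_2e^(-t)cos(3t), x_2(t) = -K_1e^(-t)cos(3t) - K_2e^(-t)sin(3t)

Coefficient matrix A = [[5, -15], [3, -7]].
Characteristic polynomial det(A - λI) = λ^2 + 2λ + 10 = 0.
Eigenvalues λ = -1 ± 3i (complex conjugate pair).
For λ=-1+3i: an eigenvector is (-2,-1) - i(1,0) = (-2 - i, -1).
A real fundamental pair from Re and Im of e^((-1+3i)t)v: X_1 = e^(-t)(cos(3t)·(-2,-1) + sin(3t)·(1,0)), X_2 = e^(-t)(sin(3t)·(-2,-1) - cos(3t)·(1,0)).
General solution: K_1X_1 + K_2X_2.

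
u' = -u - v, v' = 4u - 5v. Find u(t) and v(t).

Coefficient matrix A = [[-1, -1], [4, -5]].
Characteristic polynomial det(A - λI) = λ^2 + 6λ + 9 = 0.
Single eigenvalue λ = -3 with algebraic multiplicity 2.
Eigenvector v = (1,2); generalized eigenvector w with (A-λI)w=v is (-1,-3).
General solution: e^(-3t)[c_1·v + c_2·(t·v + w)].

u(t) = c_1e^(-3t) + c_2te^(-3t) - c_2e^(-3t), v(t) = 2c_1e^(-3t) + 2c_2te^(-3t) - 3c_2e^(-3t)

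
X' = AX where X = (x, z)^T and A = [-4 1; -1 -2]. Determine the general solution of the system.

x(t) = -c_1e^(-3t) - c_2te^(-3t) - 2c_2e^(-3t), z(t) = -c_1e^(-3t) - c_2te^(-3t) - 3c_2e^(-3t)

Coefficient matrix A = [[-4, 1], [-1, -2]].
Characteristic polynomial det(A - λI) = λ^2 + 6λ + 9 = 0.
Single eigenvalue λ = -3 with algebraic multiplicity 2.
Eigenvector v = (-1,-1); generalized eigenvector w with (A-λI)w=v is (-2,-3).
General solution: e^(-3t)[c_1·v + c_2·(t·v + w)].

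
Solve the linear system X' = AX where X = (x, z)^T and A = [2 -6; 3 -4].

Coefficient matrix A = [[2, -6], [3, -4]].
Characteristic polynomial det(A - λI) = λ^2 + 2λ + 10 = 0.
Eigenvalues λ = -1 ± 3i (complex conjugate pair).
For λ=-1+3i: an eigenvector is (-1,-1) - i(1,0) = (-1 - i, -1).
A real fundamental pair from Re and Im of e^((-1+3i)t)v: X_1 = e^(-t)(cos(3t)·(-1,-1) + sin(3t)·(1,0)), X_2 = e^(-t)(sin(3t)·(-1,-1) - cos(3t)·(1,0)).
General solution: K_1X_1 + K_2X_2.

x(t) = K_1e^(-t)sin(3t) - K_1e^(-t)cos(3t) - K_2e^(-t)sin(3t) - K_2e^(-t)cos(3t), z(t) = -K_1e^(-t)cos(3t) - K_2e^(-t)sin(3t)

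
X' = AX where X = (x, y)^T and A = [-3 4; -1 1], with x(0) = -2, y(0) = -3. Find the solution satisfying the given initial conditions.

x(t) = -8te^(-t) - 2e^(-t), y(t) = -4te^(-t) - 3e^(-t)

Coefficient matrix A = [[-3, 4], [-1, 1]].
Characteristic polynomial det(A - λI) = λ^2 + 2λ + 1 = 0.
Single eigenvalue λ = -1 with algebraic multiplicity 2.
Eigenvector v = (2,1); generalized eigenvector w with (A-λI)w=v is (-3,-1).
General solution: e^(-t)[C_1·v + C_2·(t·v + w)].
Applying x(0)=-2, y(0)=-3 gives C_1=-7, C_2=-4.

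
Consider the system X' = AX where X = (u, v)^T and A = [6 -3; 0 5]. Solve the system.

Coefficient matrix A = [[6, -3], [0, 5]].
Characteristic polynomial det(A - λI) = λ^2 - 11λ + 30 = 0.
Eigenvalues λ = 6, 5.
For λ=6: (A-λI) row 1 is [0, -3], so an eigenvector is (-1, 0).
For λ=5: (A-λI) row 1 is [1, -3], so an eigenvector is (-3, -1).
General solution: c_1e^(6t)(-1,0) + c_2e^(5t)(-3,-1).

u(t) = -c_1e^(6t) - 3c_2e^(5t), v(t) = -c_2e^(5t)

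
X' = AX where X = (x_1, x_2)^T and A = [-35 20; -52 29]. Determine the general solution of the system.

x_1(t) = -2C_1e^(-3t)sin(4t) - C_1e^(-3t)cos(4t) - C_2e^(-3t)sin(4t) + 2C_2e^(-3t)cos(4t), x_2(t) = -3C_1e^(-3t)sin(4t) - 2C_1e^(-3t)cos(4t) - 2C_2e^(-3t)sin(4t) + 3C_2e^(-3t)cos(4t)

Coefficient matrix A = [[-35, 20], [-52, 29]].
Characteristic polynomial det(A - λI) = λ^2 + 6λ + 25 = 0.
Eigenvalues λ = -3 ± 4i (complex conjugate pair).
For λ=-3+4i: an eigenvector is (-1,-2) - i(-2,-3) = (-1 + 2i, -2 + 3i).
A real fundamental pair from Re and Im of e^((-3+4i)t)v: X_1 = e^(-3t)(cos(4t)·(-1,-2) + sin(4t)·(-2,-3)), X_2 = e^(-3t)(sin(4t)·(-1,-2) - cos(4t)·(-2,-3)).
General solution: C_1X_1 + C_2X_2.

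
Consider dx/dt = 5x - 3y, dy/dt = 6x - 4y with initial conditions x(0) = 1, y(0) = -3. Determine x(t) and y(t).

Coefficient matrix A = [[5, -3], [6, -4]].
Characteristic polynomial det(A - λI) = λ^2 - λ - 2 = 0.
Eigenvalues λ = 2, -1.
For λ=2: (A-λI) row 1 is [3, -3], so an eigenvector is (-1, -1).
For λ=-1: (A-λI) row 1 is [6, -3], so an eigenvector is (1, 2).
General solution: c_1e^(2t)(-1,-1) + c_2e^(-t)(1,2).
Applying x(0)=1, y(0)=-3 gives c_1=-5, c_2=-4.

x(t) = 5e^(2t) - 4e^(-t), y(t) = 5e^(2t) - 8e^(-t)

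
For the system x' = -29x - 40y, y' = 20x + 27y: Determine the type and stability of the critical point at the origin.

A = [[-29,-40],[20,27]]; det(A-λI) = λ^2 + 2λ + 17.
λ = -1 ± 4i: negative real part.

stable spiral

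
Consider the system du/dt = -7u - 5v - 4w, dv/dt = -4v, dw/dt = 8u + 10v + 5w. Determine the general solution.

Coefficient matrix A = [[-7, -5, -4], [0, -4, 0], [8, 10, 5]].
det(A - λI) = 0 gives eigenvalues λ = -3, -4, 1.
For λ=-3: eigenvector (1,0,-1).
For λ=-4: eigenvector (1,1,-2).
For λ=1: eigenvector (-1,0,2).
General solution: C_1e^(-3t)(1,0,-1) + C_2e^(-4t)(1,1,-2) + C_3e^(t)(-1,0,2).

u(t) = C_1e^(-3t) + C_2e^(-4t) - C_3e^(t), v(t) = C_2e^(-4t), w(t) = -C_1e^(-3t) - 2C_2e^(-4t) + 2C_3e^(t)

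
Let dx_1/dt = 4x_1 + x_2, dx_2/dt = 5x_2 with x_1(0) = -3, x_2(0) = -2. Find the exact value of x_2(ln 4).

A = [[4,1],[0,5]]; eigenvalues λ = 4, 5.
Eigenvectors: (1,0) for λ=4, (-1,-1) for λ=5.
From the initial condition, c_1 = -1, c_2 = 2.
x_2(ln 4) = (-1)(4^4)(0) + (2)(4^5)(-1) = -2048.

-2048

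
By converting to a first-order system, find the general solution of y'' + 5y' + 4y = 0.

y(t) = c_1e^(-4t) + c_2e^(-t)

Let x_1 = y, x_2 = y'. Then x_1' = x_2 and x_2' = -4x_1 - 5x_2.
A = [[0,1],[-4,-5]]; det(A-λI) = λ^2 + 5λ + 4.
Eigenvalues λ = -4, -1 with eigenvectors (1,-4), (1,-1).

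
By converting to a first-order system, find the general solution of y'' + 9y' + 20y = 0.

Let x_1 = y, x_2 = y'. Then x_1' = x_2 and x_2' = -20x_1 - 9x_2.
A = [[0,1],[-20,-9]]; det(A-λI) = λ^2 + 9λ + 20.
Eigenvalues λ = -5, -4 with eigenvectors (1,-5), (1,-4).

y(t) = K_1e^(-5t) + K_2e^(-4t)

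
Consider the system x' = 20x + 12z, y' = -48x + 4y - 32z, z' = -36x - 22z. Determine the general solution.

Coefficient matrix A = [[20, 0, 12], [-48, 4, -32], [-36, 0, -22]].
det(A - λI) = 0 gives eigenvalues λ = -4, 4, 2.
For λ=-4: eigenvector (1,-2,-2).
For λ=4: eigenvector (0,1,0).
For λ=2: eigenvector (2,0,-3).
General solution: K_1e^(-4t)(1,-2,-2) + K_2e^(4t)(0,1,0) + K_3e^(2t)(2,0,-3).

x(t) = K_1e^(-4t) + 2K_3e^(2t), y(t) = -2K_1e^(-4t) + K_2e^(4t), z(t) = -2K_1e^(-4t) - 3K_3e^(2t)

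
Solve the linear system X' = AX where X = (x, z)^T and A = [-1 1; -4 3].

Coefficient matrix A = [[-1, 1], [-4, 3]].
Characteristic polynomial det(A - λI) = λ^2 - 2λ + 1 = 0.
Single eigenvalue λ = 1 with algebraic multiplicity 2.
Eigenvector v = (-1,-2); generalized eigenvector w with (A-λI)w=v is (0,-1).
General solution: e^(t)[C_1·v + C_2·(t·v + w)].

x(t) = -C_1e^(t) - C_2te^(t), z(t) = -2C_1e^(t) - 2C_2te^(t) - C_2e^(t)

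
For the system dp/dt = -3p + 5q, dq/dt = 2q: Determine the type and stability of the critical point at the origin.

A = [[-3,5],[0,2]]; det(A-λI) = λ^2 + λ - 6.
λ = 2, -3: opposite signs.

saddle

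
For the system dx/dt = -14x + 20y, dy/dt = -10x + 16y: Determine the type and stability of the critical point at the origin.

saddle

A = [[-14,20],[-10,16]]; det(A-λI) = λ^2 - 2λ - 24.
λ = -4, 6: opposite signs.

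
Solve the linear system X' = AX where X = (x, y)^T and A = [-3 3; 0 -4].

Coefficient matrix A = [[-3, 3], [0, -4]].
Characteristic polynomial det(A - λI) = λ^2 + 7λ + 12 = 0.
Eigenvalues λ = -3, -4.
For λ=-3: (A-λI) row 1 is [0, 3], so an eigenvector is (-1, 0).
For λ=-4: (A-λI) row 1 is [1, 3], so an eigenvector is (-3, 1).
General solution: c_1e^(-3t)(-1,0) + c_2e^(-4t)(-3,1).

x(t) = -c_1e^(-3t) - 3c_2e^(-4t), y(t) = c_2e^(-4t)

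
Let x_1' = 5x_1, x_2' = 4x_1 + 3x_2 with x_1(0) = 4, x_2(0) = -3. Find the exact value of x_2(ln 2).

A = [[5,0],[4,3]]; eigenvalues λ = 3, 5.
Eigenvectors: (0,1) for λ=3, (1,2) for λ=5.
From the initial condition, c_1 = -11, c_2 = 4.
x_2(ln 2) = (-11)(2^3)(1) + (4)(2^5)(2) = 168.

168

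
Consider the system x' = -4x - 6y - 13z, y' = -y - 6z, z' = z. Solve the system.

x(t) = C_1e^(-4t) - 2C_2e^(-t) + C_3e^(t), y(t) = C_2e^(-t) - 3C_3e^(t), z(t) = C_3e^(t)

Coefficient matrix A = [[-4, -6, -13], [0, -1, -6], [0, 0, 1]].
det(A - λI) = 0 gives eigenvalues λ = -4, -1, 1.
For λ=-4: eigenvector (1,0,0).
For λ=-1: eigenvector (-2,1,0).
For λ=1: eigenvector (1,-3,1).
General solution: C_1e^(-4t)(1,0,0) + C_2e^(-t)(-2,1,0) + C_3e^(t)(1,-3,1).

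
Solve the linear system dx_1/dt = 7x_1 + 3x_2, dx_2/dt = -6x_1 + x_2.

Coefficient matrix A = [[7, 3], [-6, 1]].
Characteristic polynomial det(A - λI) = λ^2 - 8λ + 25 = 0.
Eigenvalues λ = 4 ± 3i (complex conjugate pair).
For λ=4+3i: an eigenvector is (1,-1) - i(0,-1) = (1, -1 + i).
A real fundamental pair from Re and Im of e^((4+3i)t)v: X_1 = e^(4t)(cos(3t)·(1,-1) + sin(3t)·(0,-1)), X_2 = e^(4t)(sin(3t)·(1,-1) - cos(3t)·(0,-1)).
General solution: K_1X_1 + K_2X_2.

x_1(t) = K_1e^(4t)cos(3t) + K_2e^(4t)sin(3t), x_2(t) = -K_1e^(4t)sin(3t) - K_1e^(4t)cos(3t) - K_2e^(4t)sin(3t) + K_2e^(4t)cos(3t)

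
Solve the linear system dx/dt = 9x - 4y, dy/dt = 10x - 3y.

x(t) = C_1e^(3t)sin(2t) + C_1e^(3t)cos(2t) + C_2e^(3t)sin(2t) - C_2e^(3t)cos(2t), y(t) = 2C_1e^(3t)sin(2t) + C_1e^(3t)cos(2t) + C_2e^(3t)sin(2t) - 2C_2e^(3t)cos(2t)

Coefficient matrix A = [[9, -4], [10, -3]].
Characteristic polynomial det(A - λI) = λ^2 - 6λ + 13 = 0.
Eigenvalues λ = 3 ± 2i (complex conjugate pair).
For λ=3+2i: an eigenvector is (1,1) - i(1,2) = (1 - i, 1 - 2i).
A real fundamental pair from Re and Im of e^((3+2i)t)v: X_1 = e^(3t)(cos(2t)·(1,1) + sin(2t)·(1,2)), X_2 = e^(3t)(sin(2t)·(1,1) - cos(2t)·(1,2)).
General solution: C_1X_1 + C_2X_2.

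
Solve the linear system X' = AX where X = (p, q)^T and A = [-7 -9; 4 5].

p(t) = -3C_1e^(-t) - 3C_2te^(-t) + 2C_2e^(-t), q(t) = 2C_1e^(-t) + 2C_2te^(-t) - C_2e^(-t)

Coefficient matrix A = [[-7, -9], [4, 5]].
Characteristic polynomial det(A - λI) = λ^2 + 2λ + 1 = 0.
Single eigenvalue λ = -1 with algebraic multiplicity 2.
Eigenvector v = (-3,2); generalized eigenvector w with (A-λI)w=v is (2,-1).
General solution: e^(-t)[C_1·v + C_2·(t·v + w)].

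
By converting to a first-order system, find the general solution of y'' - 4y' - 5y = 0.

Let x_1 = y, x_2 = y'. Then x_1' = x_2 and x_2' = 5x_1 + 4x_2.
A = [[0,1],[5,4]]; det(A-λI) = λ^2 - 4λ - 5.
Eigenvalues λ = 5, -1 with eigenvectors (1,5), (1,-1).

y(t) = C_1e^(5t) + C_2e^(-t)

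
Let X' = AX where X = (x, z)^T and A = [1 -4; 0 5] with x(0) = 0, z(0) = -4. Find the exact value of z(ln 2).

-128

A = [[1,-4],[0,5]]; eigenvalues λ = 1, 5.
Eigenvectors: (-1,0) for λ=1, (-1,1) for λ=5.
From the initial condition, c_1 = 4, c_2 = -4.
z(ln 2) = (4)(2^1)(0) + (-4)(2^5)(1) = -128.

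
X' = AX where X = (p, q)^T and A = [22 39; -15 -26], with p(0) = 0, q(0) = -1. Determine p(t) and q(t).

p(t) = -13e^(-2t)sin(3t), q(t) = 8e^(-2t)sin(3t) - e^(-2t)cos(3t)

Coefficient matrix A = [[22, 39], [-15, -26]].
Characteristic polynomial det(A - λI) = λ^2 + 4λ + 13 = 0.
Eigenvalues λ = -2 ± 3i (complex conjugate pair).
For λ=-2+3i: an eigenvector is (-2,1) - i(-3,2) = (-2 + 3i, 1 - 2i).
A real fundamental pair from Re and Im of e^((-2+3i)t)v: X_1 = e^(-2t)(cos(3t)·(-2,1) + sin(3t)·(-3,2)), X_2 = e^(-2t)(sin(3t)·(-2,1) - cos(3t)·(-3,2)).
General solution: C_1X_1 + C_2X_2.
Applying p(0)=0, q(0)=-1 gives C_1=3, C_2=2.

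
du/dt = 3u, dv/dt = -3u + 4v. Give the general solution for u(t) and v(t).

Coefficient matrix A = [[3, 0], [-3, 4]].
Characteristic polynomial det(A - λI) = λ^2 - 7λ + 12 = 0.
Eigenvalues λ = 3, 4.
For λ=3: (A-λI) row 2 is [-3, 1], so an eigenvector is (-1, -3).
For λ=4: (A-λI) row 1 is [-1, 0], so an eigenvector is (0, 1).
General solution: c_1e^(3t)(-1,-3) + c_2e^(4t)(0,1).

u(t) = -c_1e^(3t), v(t) = -3c_1e^(3t) + c_2e^(4t)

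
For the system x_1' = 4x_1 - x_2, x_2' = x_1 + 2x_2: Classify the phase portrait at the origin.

unstable improper node

A = [[4,-1],[1,2]]; det(A-λI) = λ^2 - 6λ + 9.
repeated λ = 3 with a single eigenvector.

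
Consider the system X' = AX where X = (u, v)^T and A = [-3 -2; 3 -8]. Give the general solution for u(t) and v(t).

u(t) = K_1e^(-5t) - 2K_2e^(-6t), v(t) = K_1e^(-5t) - 3K_2e^(-6t)

Coefficient matrix A = [[-3, -2], [3, -8]].
Characteristic polynomial det(A - λI) = λ^2 + 11λ + 30 = 0.
Eigenvalues λ = -5, -6.
For λ=-5: (A-λI) row 1 is [2, -2], so an eigenvector is (1, 1).
For λ=-6: (A-λI) row 1 is [3, -2], so an eigenvector is (-2, -3).
General solution: K_1e^(-5t)(1,1) + K_2e^(-6t)(-2,-3).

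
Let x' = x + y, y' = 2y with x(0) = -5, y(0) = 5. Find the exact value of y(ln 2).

20

A = [[1,1],[0,2]]; eigenvalues λ = 2, 1.
Eigenvectors: (-1,-1) for λ=2, (1,0) for λ=1.
From the initial condition, c_1 = -5, c_2 = -10.
y(ln 2) = (-5)(2^2)(-1) + (-10)(2^1)(0) = 20.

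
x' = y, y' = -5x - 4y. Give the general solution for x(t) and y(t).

Coefficient matrix A = [[0, 1], [-5, -4]].
Characteristic polynomial det(A - λI) = λ^2 + 4λ + 5 = 0.
Eigenvalues λ = -2 ± i (complex conjugate pair).
For λ=-2+i: an eigenvector is (0,1) - i(1,-2) = (0 - i, 1 + 2i).
A real fundamental pair from Re and Im of e^((-2+i)t)v: X_1 = e^(-2t)(cos(t)·(0,1) + sin(t)·(1,-2)), X_2 = e^(-2t)(sin(t)·(0,1) - cos(t)·(1,-2)).
General solution: K_1X_1 + K_2X_2.

x(t) = K_1e^(-2t)sin(t) - K_2e^(-2t)cos(t), y(t) = -2K_1e^(-2t)sin(t) + K_1e^(-2t)cos(t) + K_2e^(-2t)sin(t) + 2K_2e^(-2t)cos(t)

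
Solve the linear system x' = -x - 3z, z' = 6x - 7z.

Coefficient matrix A = [[-1, -3], [6, -7]].
Characteristic polynomial det(A - λI) = λ^2 + 8λ + 25 = 0.
Eigenvalues λ = -4 ± 3i (complex conjugate pair).
For λ=-4+3i: an eigenvector is (0,-1) - i(1,1) = (0 - i, -1 - i).
A real fundamental pair from Re and Im of e^((-4+3i)t)v: X_1 = e^(-4t)(cos(3t)·(0,-1) + sin(3t)·(1,1)), X_2 = e^(-4t)(sin(3t)·(0,-1) - cos(3t)·(1,1)).
General solution: K_1X_1 + K_2X_2.

x(t) = K_1e^(-4t)sin(3t) - K_2e^(-4t)cos(3t), z(t) = K_1e^(-4t)sin(3t) - K_1e^(-4t)cos(3t) - K_2e^(-4t)sin(3t) - K_2e^(-4t)cos(3t)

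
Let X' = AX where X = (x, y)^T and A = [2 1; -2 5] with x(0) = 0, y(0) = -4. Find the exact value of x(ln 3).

A = [[2,1],[-2,5]]; eigenvalues λ = 4, 3.
Eigenvectors: (-1,-2) for λ=4, (-1,-1) for λ=3.
From the initial condition, c_1 = 4, c_2 = -4.
x(ln 3) = (4)(3^4)(-1) + (-4)(3^3)(-1) = -216.

-216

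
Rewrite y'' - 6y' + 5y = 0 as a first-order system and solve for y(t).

Let x_1 = y, x_2 = y'. Then x_1' = x_2 and x_2' = -5x_1 + 6x_2.
A = [[0,1],[-5,6]]; det(A-λI) = λ^2 - 6λ + 5.
Eigenvalues λ = 5, 1 with eigenvectors (1,5), (1,1).

y(t) = K_1e^(5t) + K_2e^(t)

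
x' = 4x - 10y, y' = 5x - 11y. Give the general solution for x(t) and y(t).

x(t) = -2K_1e^(-t) - K_2e^(-6t), y(t) = -K_1e^(-t) - K_2e^(-6t)

Coefficient matrix A = [[4, -10], [5, -11]].
Characteristic polynomial det(A - λI) = λ^2 + 7λ + 6 = 0.
Eigenvalues λ = -1, -6.
For λ=-1: (A-λI) row 1 is [5, -10], so an eigenvector is (-2, -1).
For λ=-6: (A-λI) row 1 is [10, -10], so an eigenvector is (-1, -1).
General solution: K_1e^(-t)(-2,-1) + K_2e^(-6t)(-1,-1).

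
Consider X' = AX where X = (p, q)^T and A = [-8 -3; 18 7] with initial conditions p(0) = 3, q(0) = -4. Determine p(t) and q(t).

p(t) = -2e^(t) + 5e^(-2t), q(t) = 6e^(t) - 10e^(-2t)

Coefficient matrix A = [[-8, -3], [18, 7]].
Characteristic polynomial det(A - λI) = λ^2 + λ - 2 = 0.
Eigenvalues λ = -2, 1.
For λ=-2: (A-λI) row 1 is [-6, -3], so an eigenvector is (-1, 2).
For λ=1: (A-λI) row 1 is [-9, -3], so an eigenvector is (-1, 3).
General solution: c_1e^(-2t)(-1,2) + c_2e^(t)(-1,3).
Applying p(0)=3, q(0)=-4 gives c_1=-5, c_2=2.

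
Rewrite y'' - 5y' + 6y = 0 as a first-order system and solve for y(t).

y(t) = K_1e^(2t) + K_2e^(3t)

Let x_1 = y, x_2 = y'. Then x_1' = x_2 and x_2' = -6x_1 + 5x_2.
A = [[0,1],[-6,5]]; det(A-λI) = λ^2 - 5λ + 6.
Eigenvalues λ = 2, 3 with eigenvectors (1,2), (1,3).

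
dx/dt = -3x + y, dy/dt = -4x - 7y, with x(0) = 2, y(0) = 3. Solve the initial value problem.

x(t) = 7te^(-5t) + 2e^(-5t), y(t) = -14te^(-5t) + 3e^(-5t)

Coefficient matrix A = [[-3, 1], [-4, -7]].
Characteristic polynomial det(A - λI) = λ^2 + 10λ + 25 = 0.
Single eigenvalue λ = -5 with algebraic multiplicity 2.
Eigenvector v = (1,-2); generalized eigenvector w with (A-λI)w=v is (1,-1).
General solution: e^(-5t)[K_1·v + K_2·(t·v + w)].
Applying x(0)=2, y(0)=3 gives K_1=-5, K_2=7.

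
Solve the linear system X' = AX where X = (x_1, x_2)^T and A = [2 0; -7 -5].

x_1(t) = c_2e^(2t), x_2(t) = -c_1e^(-5t) - c_2e^(2t)

Coefficient matrix A = [[2, 0], [-7, -5]].
Characteristic polynomial det(A - λI) = λ^2 + 3λ - 10 = 0.
Eigenvalues λ = -5, 2.
For λ=-5: (A-λI) row 1 is [7, 0], so an eigenvector is (0, -1).
For λ=2: (A-λI) row 2 is [-7, -7], so an eigenvector is (1, -1).
General solution: c_1e^(-5t)(0,-1) + c_2e^(2t)(1,-1).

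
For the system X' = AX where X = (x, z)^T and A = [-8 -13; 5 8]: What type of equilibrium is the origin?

center

A = [[-8,-13],[5,8]]; det(A-λI) = λ^2 + 1.
λ = 0 ± i: zero real part.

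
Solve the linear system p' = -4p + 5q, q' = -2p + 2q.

p(t) = -2K_1e^(-t)sin(t) - K_1e^(-t)cos(t) - K_2e^(-t)sin(t) + 2K_2e^(-t)cos(t), q(t) = -K_1e^(-t)sin(t) - K_1e^(-t)cos(t) - K_2e^(-t)sin(t) + K_2e^(-t)cos(t)

Coefficient matrix A = [[-4, 5], [-2, 2]].
Characteristic polynomial det(A - λI) = λ^2 + 2λ + 2 = 0.
Eigenvalues λ = -1 ± i (complex conjugate pair).
For λ=-1+i: an eigenvector is (-1,-1) - i(-2,-1) = (-1 + 2i, -1 + i).
A real fundamental pair from Re and Im of e^((-1+i)t)v: X_1 = e^(-t)(cos(t)·(-1,-1) + sin(t)·(-2,-1)), X_2 = e^(-t)(sin(t)·(-1,-1) - cos(t)·(-2,-1)).
General solution: K_1X_1 + K_2X_2.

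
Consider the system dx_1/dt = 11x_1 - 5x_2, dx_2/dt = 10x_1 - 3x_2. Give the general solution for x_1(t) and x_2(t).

x_1(t) = 2c_1e^(4t)sin(t) + c_1e^(4t)cos(t) + c_2e^(4t)sin(t) - 2c_2e^(4t)cos(t), x_2(t) = 3c_1e^(4t)sin(t) + c_1e^(4t)cos(t) + c_2e^(4t)sin(t) - 3c_2e^(4t)cos(t)

Coefficient matrix A = [[11, -5], [10, -3]].
Characteristic polynomial det(A - λI) = λ^2 - 8λ + 17 = 0.
Eigenvalues λ = 4 ± i (complex conjugate pair).
For λ=4+i: an eigenvector is (1,1) - i(2,3) = (1 - 2i, 1 - 3i).
A real fundamental pair from Re and Im of e^((4+i)t)v: X_1 = e^(4t)(cos(t)·(1,1) + sin(t)·(2,3)), X_2 = e^(4t)(sin(t)·(1,1) - cos(t)·(2,3)).
General solution: c_1X_1 + c_2X_2.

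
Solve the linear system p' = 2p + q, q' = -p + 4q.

p(t) = -C_1e^(3t) - C_2te^(3t) + C_2e^(3t), q(t) = -C_1e^(3t) - C_2te^(3t)

Coefficient matrix A = [[2, 1], [-1, 4]].
Characteristic polynomial det(A - λI) = λ^2 - 6λ + 9 = 0.
Single eigenvalue λ = 3 with algebraic multiplicity 2.
Eigenvector v = (-1,-1); generalized eigenvector w with (A-λI)w=v is (1,0).
General solution: e^(3t)[C_1·v + C_2·(t·v + w)].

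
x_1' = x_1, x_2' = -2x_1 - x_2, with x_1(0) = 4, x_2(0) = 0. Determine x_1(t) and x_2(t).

x_1(t) = 4e^(t), x_2(t) = -4e^(t) + 4e^(-t)

Coefficient matrix A = [[1, 0], [-2, -1]].
Characteristic polynomial det(A - λI) = λ^2 - 1 = 0.
Eigenvalues λ = -1, 1.
For λ=-1: (A-λI) row 1 is [2, 0], so an eigenvector is (0, -1).
For λ=1: (A-λI) row 2 is [-2, -2], so an eigenvector is (1, -1).
General solution: K_1e^(-t)(0,-1) + K_2e^(t)(1,-1).
Applying x_1(0)=4, x_2(0)=0 gives K_1=-4, K_2=4.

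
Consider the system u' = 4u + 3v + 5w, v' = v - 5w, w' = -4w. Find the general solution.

Coefficient matrix A = [[4, 3, 5], [0, 1, -5], [0, 0, -4]].
det(A - λI) = 0 gives eigenvalues λ = 4, 1, -4.
For λ=4: eigenvector (1,0,0).
For λ=1: eigenvector (-1,1,0).
For λ=-4: eigenvector (-1,1,1).
General solution: K_1e^(4t)(1,0,0) + K_2e^(t)(-1,1,0) + K_3e^(-4t)(-1,1,1).

u(t) = K_1e^(4t) - K_2e^(t) - K_3e^(-4t), v(t) = K_2e^(t) + K_3e^(-4t), w(t) = K_3e^(-4t)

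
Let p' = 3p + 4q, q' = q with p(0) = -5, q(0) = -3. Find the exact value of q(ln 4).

A = [[3,4],[0,1]]; eigenvalues λ = 1, 3.
Eigenvectors: (-2,1) for λ=1, (1,0) for λ=3.
From the initial condition, c_1 = -3, c_2 = -11.
q(ln 4) = (-3)(4^1)(1) + (-11)(4^3)(0) = -12.

-12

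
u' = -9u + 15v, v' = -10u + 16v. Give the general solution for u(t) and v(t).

u(t) = C_1e^(6t) - 3C_2e^(t), v(t) = C_1e^(6t) - 2C_2e^(t)

Coefficient matrix A = [[-9, 15], [-10, 16]].
Characteristic polynomial det(A - λI) = λ^2 - 7λ + 6 = 0.
Eigenvalues λ = 6, 1.
For λ=6: (A-λI) row 1 is [-15, 15], so an eigenvector is (1, 1).
For λ=1: (A-λI) row 1 is [-10, 15], so an eigenvector is (-3, -2).
General solution: C_1e^(6t)(1,1) + C_2e^(t)(-3,-2).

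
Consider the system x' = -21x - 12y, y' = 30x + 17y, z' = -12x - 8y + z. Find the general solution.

x(t) = 3c_1e^(-t) + 2c_2e^(-3t), y(t) = -5c_1e^(-t) - 3c_2e^(-3t), z(t) = -2c_1e^(-t) + c_3e^(t)

Coefficient matrix A = [[-21, -12, 0], [30, 17, 0], [-12, -8, 1]].
det(A - λI) = 0 gives eigenvalues λ = -1, -3, 1.
For λ=-1: eigenvector (3,-5,-2).
For λ=-3: eigenvector (2,-3,0).
For λ=1: eigenvector (0,0,1).
General solution: c_1e^(-t)(3,-5,-2) + c_2e^(-3t)(2,-3,0) + c_3e^(t)(0,0,1).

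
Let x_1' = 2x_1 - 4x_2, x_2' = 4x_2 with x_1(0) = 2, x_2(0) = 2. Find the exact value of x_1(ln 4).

-928

A = [[2,-4],[0,4]]; eigenvalues λ = 2, 4.
Eigenvectors: (1,0) for λ=2, (-2,1) for λ=4.
From the initial condition, c_1 = 6, c_2 = 2.
x_1(ln 4) = (6)(4^2)(1) + (2)(4^4)(-2) = -928.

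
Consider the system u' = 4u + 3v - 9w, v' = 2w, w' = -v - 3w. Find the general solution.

u(t) = c_1e^(4t) - 3c_2e^(-t) + 2c_3e^(-2t), v(t) = 2c_2e^(-t) - c_3e^(-2t), w(t) = -c_2e^(-t) + c_3e^(-2t)

Coefficient matrix A = [[4, 3, -9], [0, 0, 2], [0, -1, -3]].
det(A - λI) = 0 gives eigenvalues λ = 4, -1, -2.
For λ=4: eigenvector (1,0,0).
For λ=-1: eigenvector (-3,2,-1).
For λ=-2: eigenvector (2,-1,1).
General solution: c_1e^(4t)(1,0,0) + c_2e^(-t)(-3,2,-1) + c_3e^(-2t)(2,-1,1).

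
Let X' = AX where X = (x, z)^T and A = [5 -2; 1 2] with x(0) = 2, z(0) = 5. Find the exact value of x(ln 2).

A = [[5,-2],[1,2]]; eigenvalues λ = 4, 3.
Eigenvectors: (2,1) for λ=4, (1,1) for λ=3.
From the initial condition, c_1 = -3, c_2 = 8.
x(ln 2) = (-3)(2^4)(2) + (8)(2^3)(1) = -32.

-32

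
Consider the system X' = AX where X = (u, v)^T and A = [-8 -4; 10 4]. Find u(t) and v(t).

u(t) = -K_1e^(-2t)sin(2t) + K_1e^(-2t)cos(2t) + K_2e^(-2t)sin(2t) + K_2e^(-2t)cos(2t), v(t) = 2K_1e^(-2t)sin(2t) - K_1e^(-2t)cos(2t) - K_2e^(-2t)sin(2t) - 2K_2e^(-2t)cos(2t)

Coefficient matrix A = [[-8, -4], [10, 4]].
Characteristic polynomial det(A - λI) = λ^2 + 4λ + 8 = 0.
Eigenvalues λ = -2 ± 2i (complex conjugate pair).
For λ=-2+2i: an eigenvector is (1,-1) - i(-1,2) = (1 + i, -1 - 2i).
A real fundamental pair from Re and Im of e^((-2+2i)t)v: X_1 = e^(-2t)(cos(2t)·(1,-1) + sin(2t)·(-1,2)), X_2 = e^(-2t)(sin(2t)·(1,-1) - cos(2t)·(-1,2)).
General solution: K_1X_1 + K_2X_2.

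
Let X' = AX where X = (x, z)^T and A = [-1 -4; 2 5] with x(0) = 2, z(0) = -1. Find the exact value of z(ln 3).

-3

A = [[-1,-4],[2,5]]; eigenvalues λ = 3, 1.
Eigenvectors: (-1,1) for λ=3, (2,-1) for λ=1.
From the initial condition, c_1 = 0, c_2 = 1.
z(ln 3) = (0)(3^3)(1) + (1)(3^1)(-1) = -3.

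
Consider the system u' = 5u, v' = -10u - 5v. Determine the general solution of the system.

u(t) = -K_1e^(5t), v(t) = K_1e^(5t) + K_2e^(-5t)

Coefficient matrix A = [[5, 0], [-10, -5]].
Characteristic polynomial det(A - λI) = λ^2 - 25 = 0.
Eigenvalues λ = 5, -5.
For λ=5: (A-λI) row 2 is [-10, -10], so an eigenvector is (-1, 1).
For λ=-5: (A-λI) row 1 is [10, 0], so an eigenvector is (0, 1).
General solution: K_1e^(5t)(-1,1) + K_2e^(-5t)(0,1).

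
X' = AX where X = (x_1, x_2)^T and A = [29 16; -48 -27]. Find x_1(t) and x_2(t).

x_1(t) = -2C_1e^(5t) - C_2e^(-3t), x_2(t) = 3C_1e^(5t) + 2C_2e^(-3t)

Coefficient matrix A = [[29, 16], [-48, -27]].
Characteristic polynomial det(A - λI) = λ^2 - 2λ - 15 = 0.
Eigenvalues λ = 5, -3.
For λ=5: (A-λI) row 1 is [24, 16], so an eigenvector is (-2, 3).
For λ=-3: (A-λI) row 1 is [32, 16], so an eigenvector is (-1, 2).
General solution: C_1e^(5t)(-2,3) + C_2e^(-3t)(-1,2).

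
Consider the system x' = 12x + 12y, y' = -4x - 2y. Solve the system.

Coefficient matrix A = [[12, 12], [-4, -2]].
Characteristic polynomial det(A - λI) = λ^2 - 10λ + 24 = 0.
Eigenvalues λ = 4, 6.
For λ=4: (A-λI) row 1 is [8, 12], so an eigenvector is (3, -2).
For λ=6: (A-λI) row 1 is [6, 12], so an eigenvector is (-2, 1).
General solution: C_1e^(4t)(3,-2) + C_2e^(6t)(-2,1).

x(t) = 3C_1e^(4t) - 2C_2e^(6t), y(t) = -2C_1e^(4t) + C_2e^(6t)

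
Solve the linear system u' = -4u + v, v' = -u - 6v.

Coefficient matrix A = [[-4, 1], [-1, -6]].
Characteristic polynomial det(A - λI) = λ^2 + 10λ + 25 = 0.
Single eigenvalue λ = -5 with algebraic multiplicity 2.
Eigenvector v = (1,-1); generalized eigenvector w with (A-λI)w=v is (-2,3).
General solution: e^(-5t)[K_1·v + K_2·(t·v + w)].

u(t) = K_1e^(-5t) + K_2te^(-5t) - 2K_2e^(-5t), v(t) = -K_1e^(-5t) - K_2te^(-5t) + 3K_2e^(-5t)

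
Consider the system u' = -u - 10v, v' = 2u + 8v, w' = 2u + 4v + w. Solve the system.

u(t) = -2C_2e^(4t) + 5C_3e^(3t), v(t) = C_2e^(4t) - 2C_3e^(3t), w(t) = C_1e^(t) + C_3e^(3t)

Coefficient matrix A = [[-1, -10, 0], [2, 8, 0], [2, 4, 1]].
det(A - λI) = 0 gives eigenvalues λ = 1, 4, 3.
For λ=1: eigenvector (0,0,1).
For λ=4: eigenvector (-2,1,0).
For λ=3: eigenvector (5,-2,1).
General solution: C_1e^(t)(0,0,1) + C_2e^(4t)(-2,1,0) + C_3e^(3t)(5,-2,1).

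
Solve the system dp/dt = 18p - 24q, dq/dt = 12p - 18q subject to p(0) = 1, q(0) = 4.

p(t) = -6e^(6t) + 7e^(-6t), q(t) = -3e^(6t) + 7e^(-6t)

Coefficient matrix A = [[18, -24], [12, -18]].
Characteristic polynomial det(A - λI) = λ^2 - 36 = 0.
Eigenvalues λ = 6, -6.
For λ=6: (A-λI) row 1 is [12, -24], so an eigenvector is (2, 1).
For λ=-6: (A-λI) row 1 is [24, -24], so an eigenvector is (1, 1).
General solution: C_1e^(6t)(2,1) + C_2e^(-6t)(1,1).
Applying p(0)=1, q(0)=4 gives C_1=-3, C_2=7.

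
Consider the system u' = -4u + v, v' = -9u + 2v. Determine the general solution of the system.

Coefficient matrix A = [[-4, 1], [-9, 2]].
Characteristic polynomial det(A - λI) = λ^2 + 2λ + 1 = 0.
Single eigenvalue λ = -1 with algebraic multiplicity 2.
Eigenvector v = (1,3); generalized eigenvector w with (A-λI)w=v is (-1,-2).
General solution: e^(-t)[C_1·v + C_2·(t·v + w)].

u(t) = C_1e^(-t) + C_2te^(-t) - C_2e^(-t), v(t) = 3C_1e^(-t) + 3C_2te^(-t) - 2C_2e^(-t)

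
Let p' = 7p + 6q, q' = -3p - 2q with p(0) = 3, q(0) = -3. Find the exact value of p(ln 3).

9

A = [[7,6],[-3,-2]]; eigenvalues λ = 4, 1.
Eigenvectors: (-2,1) for λ=4, (-1,1) for λ=1.
From the initial condition, c_1 = 0, c_2 = -3.
p(ln 3) = (0)(3^4)(-2) + (-3)(3^1)(-1) = 9.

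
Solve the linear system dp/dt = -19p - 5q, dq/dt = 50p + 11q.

p(t) = -K_1e^(-4t)sin(5t) + K_2e^(-4t)cos(5t), q(t) = 3K_1e^(-4t)sin(5t) + K_1e^(-4t)cos(5t) + K_2e^(-4t)sin(5t) - 3K_2e^(-4t)cos(5t)

Coefficient matrix A = [[-19, -5], [50, 11]].
Characteristic polynomial det(A - λI) = λ^2 + 8λ + 41 = 0.
Eigenvalues λ = -4 ± 5i (complex conjugate pair).
For λ=-4+5i: an eigenvector is (0,1) - i(-1,3) = (0 + i, 1 - 3i).
A real fundamental pair from Re and Im of e^((-4+5i)t)v: X_1 = e^(-4t)(cos(5t)·(0,1) + sin(5t)·(-1,3)), X_2 = e^(-4t)(sin(5t)·(0,1) - cos(5t)·(-1,3)).
General solution: K_1X_1 + K_2X_2.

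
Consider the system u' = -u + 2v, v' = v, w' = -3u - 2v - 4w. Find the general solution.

u(t) = K_2e^(t) + K_3e^(-t), v(t) = K_2e^(t), w(t) = K_1e^(-4t) - K_2e^(t) - K_3e^(-t)

Coefficient matrix A = [[-1, 2, 0], [0, 1, 0], [-3, -2, -4]].
det(A - λI) = 0 gives eigenvalues λ = -4, 1, -1.
For λ=-4: eigenvector (0,0,1).
For λ=1: eigenvector (1,1,-1).
For λ=-1: eigenvector (1,0,-1).
General solution: K_1e^(-4t)(0,0,1) + K_2e^(t)(1,1,-1) + K_3e^(-t)(1,0,-1).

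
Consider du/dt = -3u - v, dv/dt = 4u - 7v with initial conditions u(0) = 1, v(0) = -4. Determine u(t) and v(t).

Coefficient matrix A = [[-3, -1], [4, -7]].
Characteristic polynomial det(A - λI) = λ^2 + 10λ + 25 = 0.
Single eigenvalue λ = -5 with algebraic multiplicity 2.
Eigenvector v = (-1,-2); generalized eigenvector w with (A-λI)w=v is (0,1).
General solution: e^(-5t)[c_1·v + c_2·(t·v + w)].
Applying u(0)=1, v(0)=-4 gives c_1=-1, c_2=-6.

u(t) = 6te^(-5t) + e^(-5t), v(t) = 12te^(-5t) - 4e^(-5t)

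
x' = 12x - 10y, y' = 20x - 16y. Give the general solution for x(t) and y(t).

Coefficient matrix A = [[12, -10], [20, -16]].
Characteristic polynomial det(A - λI) = λ^2 + 4λ + 8 = 0.
Eigenvalues λ = -2 ± 2i (complex conjugate pair).
For λ=-2+2i: an eigenvector is (2,3) - i(-1,-1) = (2 + i, 3 + i).
A real fundamental pair from Re and Im of e^((-2+2i)t)v: X_1 = e^(-2t)(cos(2t)·(2,3) + sin(2t)·(-1,-1)), X_2 = e^(-2t)(sin(2t)·(2,3) - cos(2t)·(-1,-1)).
General solution: c_1X_1 + c_2X_2.

x(t) = -c_1e^(-2t)sin(2t) + 2c_1e^(-2t)cos(2t) + 2c_2e^(-2t)sin(2t) + c_2e^(-2t)cos(2t), y(t) = -c_1e^(-2t)sin(2t) + 3c_1e^(-2t)cos(2t) + 3c_2e^(-2t)sin(2t) + c_2e^(-2t)cos(2t)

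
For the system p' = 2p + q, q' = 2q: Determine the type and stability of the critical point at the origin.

A = [[2,1],[0,2]]; det(A-λI) = λ^2 - 4λ + 4.
repeated λ = 2 with a single eigenvector.

unstable improper node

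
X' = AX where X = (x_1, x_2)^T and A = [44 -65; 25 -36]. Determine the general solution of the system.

x_1(t) = 2c_1e^(4t)sin(5t) - 3c_1e^(4t)cos(5t) - 3c_2e^(4t)sin(5t) - 2c_2e^(4t)cos(5t), x_2(t) = c_1e^(4t)sin(5t) - 2c_1e^(4t)cos(5t) - 2c_2e^(4t)sin(5t) - c_2e^(4t)cos(5t)

Coefficient matrix A = [[44, -65], [25, -36]].
Characteristic polynomial det(A - λI) = λ^2 - 8λ + 41 = 0.
Eigenvalues λ = 4 ± 5i (complex conjugate pair).
For λ=4+5i: an eigenvector is (-3,-2) - i(2,1) = (-3 - 2i, -2 - i).
A real fundamental pair from Re and Im of e^((4+5i)t)v: X_1 = e^(4t)(cos(5t)·(-3,-2) + sin(5t)·(2,1)), X_2 = e^(4t)(sin(5t)·(-3,-2) - cos(5t)·(2,1)).
General solution: c_1X_1 + c_2X_2.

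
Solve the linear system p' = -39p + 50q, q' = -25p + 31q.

Coefficient matrix A = [[-39, 50], [-25, 31]].
Characteristic polynomial det(A - λI) = λ^2 + 8λ + 41 = 0.
Eigenvalues λ = -4 ± 5i (complex conjugate pair).
For λ=-4+5i: an eigenvector is (3,2) - i(-1,-1) = (3 + i, 2 + i).
A real fundamental pair from Re and Im of e^((-4+5i)t)v: X_1 = e^(-4t)(cos(5t)·(3,2) + sin(5t)·(-1,-1)), X_2 = e^(-4t)(sin(5t)·(3,2) - cos(5t)·(-1,-1)).
General solution: K_1X_1 + K_2X_2.

p(t) = -K_1e^(-4t)sin(5t) + 3K_1e^(-4t)cos(5t) + 3K_2e^(-4t)sin(5t) + K_2e^(-4t)cos(5t), q(t) = -K_1e^(-4t)sin(5t) + 2K_1e^(-4t)cos(5t) + 2K_2e^(-4t)sin(5t) + K_2e^(-4t)cos(5t)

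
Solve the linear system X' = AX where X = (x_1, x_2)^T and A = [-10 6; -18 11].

Coefficient matrix A = [[-10, 6], [-18, 11]].
Characteristic polynomial det(A - λI) = λ^2 - λ - 2 = 0.
Eigenvalues λ = -1, 2.
For λ=-1: (A-λI) row 1 is [-9, 6], so an eigenvector is (2, 3).
For λ=2: (A-λI) row 1 is [-12, 6], so an eigenvector is (-1, -2).
General solution: K_1e^(-t)(2,3) + K_2e^(2t)(-1,-2).

x_1(t) = 2K_1e^(-t) - K_2e^(2t), x_2(t) = 3K_1e^(-t) - 2K_2e^(2t)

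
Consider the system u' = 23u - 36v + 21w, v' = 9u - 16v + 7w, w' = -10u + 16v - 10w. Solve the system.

u(t) = 3c_1e^(-3t) + 5c_2e^(-4t) + 3c_3e^(4t), v(t) = c_1e^(-3t) + 2c_2e^(-4t) + c_3e^(4t), w(t) = -2c_1e^(-3t) - 3c_2e^(-4t) - c_3e^(4t)

Coefficient matrix A = [[23, -36, 21], [9, -16, 7], [-10, 16, -10]].
det(A - λI) = 0 gives eigenvalues λ = -3, -4, 4.
For λ=-3: eigenvector (3,1,-2).
For λ=-4: eigenvector (5,2,-3).
For λ=4: eigenvector (3,1,-1).
General solution: c_1e^(-3t)(3,1,-2) + c_2e^(-4t)(5,2,-3) + c_3e^(4t)(3,1,-1).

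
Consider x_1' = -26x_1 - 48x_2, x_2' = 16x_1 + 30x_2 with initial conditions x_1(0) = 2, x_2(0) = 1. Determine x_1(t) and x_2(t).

Coefficient matrix A = [[-26, -48], [16, 30]].
Characteristic polynomial det(A - λI) = λ^2 - 4λ - 12 = 0.
Eigenvalues λ = -2, 6.
For λ=-2: (A-λI) row 1 is [-24, -48], so an eigenvector is (-2, 1).
For λ=6: (A-λI) row 1 is [-32, -48], so an eigenvector is (3, -2).
General solution: K_1e^(-2t)(-2,1) + K_2e^(6t)(3,-2).
Applying x_1(0)=2, x_2(0)=1 gives K_1=-7, K_2=-4.

x_1(t) = -12e^(6t) + 14e^(-2t), x_2(t) = 8e^(6t) - 7e^(-2t)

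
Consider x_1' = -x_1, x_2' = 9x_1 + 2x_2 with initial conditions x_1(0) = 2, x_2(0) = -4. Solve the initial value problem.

x_1(t) = 2e^(-t), x_2(t) = 2e^(2t) - 6e^(-t)

Coefficient matrix A = [[-1, 0], [9, 2]].
Characteristic polynomial det(A - λI) = λ^2 - λ - 2 = 0.
Eigenvalues λ = 2, -1.
For λ=2: (A-λI) row 1 is [-3, 0], so an eigenvector is (0, 1).
For λ=-1: (A-λI) row 2 is [9, 3], so an eigenvector is (1, -3).
General solution: C_1e^(2t)(0,1) + C_2e^(-t)(1,-3).
Applying x_1(0)=2, x_2(0)=-4 gives C_1=2, C_2=2.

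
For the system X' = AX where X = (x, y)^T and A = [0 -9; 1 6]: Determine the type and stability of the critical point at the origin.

A = [[0,-9],[1,6]]; det(A-λI) = λ^2 - 6λ + 9.
repeated λ = 3 with a single eigenvector.

unstable improper node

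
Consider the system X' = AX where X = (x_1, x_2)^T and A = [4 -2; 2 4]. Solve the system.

x_1(t) = -c_1e^(4t)sin(2t) + c_2e^(4t)cos(2t), x_2(t) = c_1e^(4t)cos(2t) + c_2e^(4t)sin(2t)

Coefficient matrix A = [[4, -2], [2, 4]].
Characteristic polynomial det(A - λI) = λ^2 - 8λ + 20 = 0.
Eigenvalues λ = 4 ± 2i (complex conjugate pair).
For λ=4+2i: an eigenvector is (0,1) - i(-1,0) = (0 + i, 1).
A real fundamental pair from Re and Im of e^((4+2i)t)v: X_1 = e^(4t)(cos(2t)·(0,1) + sin(2t)·(-1,0)), X_2 = e^(4t)(sin(2t)·(0,1) - cos(2t)·(-1,0)).
General solution: c_1X_1 + c_2X_2.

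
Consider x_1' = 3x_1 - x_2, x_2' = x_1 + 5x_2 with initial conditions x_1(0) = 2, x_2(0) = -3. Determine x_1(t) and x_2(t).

x_1(t) = te^(4t) + 2e^(4t), x_2(t) = -te^(4t) - 3e^(4t)

Coefficient matrix A = [[3, -1], [1, 5]].
Characteristic polynomial det(A - λI) = λ^2 - 8λ + 16 = 0.
Single eigenvalue λ = 4 with algebraic multiplicity 2.
Eigenvector v = (-1,1); generalized eigenvector w with (A-λI)w=v is (1,0).
General solution: e^(4t)[C_1·v + C_2·(t·v + w)].
Applying x_1(0)=2, x_2(0)=-3 gives C_1=-3, C_2=-1.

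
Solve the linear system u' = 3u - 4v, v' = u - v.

Coefficient matrix A = [[3, -4], [1, -1]].
Characteristic polynomial det(A - λI) = λ^2 - 2λ + 1 = 0.
Single eigenvalue λ = 1 with algebraic multiplicity 2.
Eigenvector v = (-2,-1); generalized eigenvector w with (A-λI)w=v is (-1,0).
General solution: e^(t)[c_1·v + c_2·(t·v + w)].

u(t) = -2c_1e^(t) - 2c_2te^(t) - c_2e^(t), v(t) = -c_1e^(t) - c_2te^(t)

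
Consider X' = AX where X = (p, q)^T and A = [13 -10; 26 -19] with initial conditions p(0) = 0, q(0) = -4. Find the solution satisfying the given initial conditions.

p(t) = 20e^(-3t)sin(2t), q(t) = 32e^(-3t)sin(2t) - 4e^(-3t)cos(2t)

Coefficient matrix A = [[13, -10], [26, -19]].
Characteristic polynomial det(A - λI) = λ^2 + 6λ + 13 = 0.
Eigenvalues λ = -3 ± 2i (complex conjugate pair).
For λ=-3+2i: an eigenvector is (-2,-3) - i(-1,-2) = (-2 + i, -3 + 2i).
A real fundamental pair from Re and Im of e^((-3+2i)t)v: X_1 = e^(-3t)(cos(2t)·(-2,-3) + sin(2t)·(-1,-2)), X_2 = e^(-3t)(sin(2t)·(-2,-3) - cos(2t)·(-1,-2)).
General solution: C_1X_1 + C_2X_2.
Applying p(0)=0, q(0)=-4 gives C_1=-4, C_2=-8.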